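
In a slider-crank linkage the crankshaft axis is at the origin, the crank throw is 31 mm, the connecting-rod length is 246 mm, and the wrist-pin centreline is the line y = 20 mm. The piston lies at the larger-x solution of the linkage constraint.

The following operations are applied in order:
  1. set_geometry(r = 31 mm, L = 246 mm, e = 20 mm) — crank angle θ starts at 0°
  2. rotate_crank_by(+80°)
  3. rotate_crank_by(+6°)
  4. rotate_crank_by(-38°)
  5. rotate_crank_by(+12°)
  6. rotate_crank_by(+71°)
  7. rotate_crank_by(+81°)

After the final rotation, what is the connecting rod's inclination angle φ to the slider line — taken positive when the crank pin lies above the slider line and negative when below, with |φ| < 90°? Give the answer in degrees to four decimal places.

-8.5156

set_geometry: r = 31 mm, L = 246 mm, e = 20 mm; θ ← 0°
rotate_crank_by(+80°): θ ← 0° +80° = 80°
rotate_crank_by(+6°): θ ← 80° +6° = 86°
rotate_crank_by(-38°): θ ← 86° -38° = 48°
rotate_crank_by(+12°): θ ← 48° +12° = 60°
rotate_crank_by(+71°): θ ← 60° +71° = 131°
rotate_crank_by(+81°): θ ← 131° +81° = 212°
crank pin P = (r cos θ, r sin θ) = (-26.289491, -16.427497)
h = r sin θ − e = -16.427497 − 20 = -36.427497
sin φ = h / L = -36.427497 / 246 = -0.14807926
φ = arcsin(-0.14807926) = -8.515633°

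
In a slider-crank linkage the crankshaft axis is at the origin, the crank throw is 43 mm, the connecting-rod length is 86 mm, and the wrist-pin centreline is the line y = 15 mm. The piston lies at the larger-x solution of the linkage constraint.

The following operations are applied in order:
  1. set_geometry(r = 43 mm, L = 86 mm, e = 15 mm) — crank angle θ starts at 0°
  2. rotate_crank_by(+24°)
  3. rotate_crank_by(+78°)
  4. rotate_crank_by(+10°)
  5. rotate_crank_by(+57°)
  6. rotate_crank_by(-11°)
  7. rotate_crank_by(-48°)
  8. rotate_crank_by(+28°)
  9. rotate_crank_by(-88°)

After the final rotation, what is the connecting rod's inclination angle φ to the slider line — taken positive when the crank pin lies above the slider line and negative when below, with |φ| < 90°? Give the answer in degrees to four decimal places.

12.0405

set_geometry: r = 43 mm, L = 86 mm, e = 15 mm; θ ← 0°
rotate_crank_by(+24°): θ ← 0° +24° = 24°
rotate_crank_by(+78°): θ ← 24° +78° = 102°
rotate_crank_by(+10°): θ ← 102° +10° = 112°
rotate_crank_by(+57°): θ ← 112° +57° = 169°
rotate_crank_by(-11°): θ ← 169° -11° = 158°
rotate_crank_by(-48°): θ ← 158° -48° = 110°
rotate_crank_by(+28°): θ ← 110° +28° = 138°
rotate_crank_by(-88°): θ ← 138° -88° = 50°
crank pin P = (r cos θ, r sin θ) = (27.639867, 32.939911)
h = r sin θ − e = 32.939911 − 15 = 17.939911
sin φ = h / L = 17.939911 / 86 = 0.20860362
φ = arcsin(0.20860362) = 12.040533°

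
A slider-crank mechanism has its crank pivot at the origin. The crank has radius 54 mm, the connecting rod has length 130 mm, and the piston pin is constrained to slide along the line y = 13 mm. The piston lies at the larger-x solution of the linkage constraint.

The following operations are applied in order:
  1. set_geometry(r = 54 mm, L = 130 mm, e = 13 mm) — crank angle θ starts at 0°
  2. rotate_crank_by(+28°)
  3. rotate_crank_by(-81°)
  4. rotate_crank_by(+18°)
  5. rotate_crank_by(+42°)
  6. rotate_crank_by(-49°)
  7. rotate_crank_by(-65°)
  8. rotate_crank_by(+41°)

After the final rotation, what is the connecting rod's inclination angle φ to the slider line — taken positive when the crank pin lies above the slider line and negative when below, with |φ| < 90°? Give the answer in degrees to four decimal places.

set_geometry: r = 54 mm, L = 130 mm, e = 13 mm; θ ← 0°
rotate_crank_by(+28°): θ ← 0° +28° = 28°
rotate_crank_by(-81°): θ ← 28° -81° = -53°
rotate_crank_by(+18°): θ ← -53° +18° = -35°
rotate_crank_by(+42°): θ ← -35° +42° = 7°
rotate_crank_by(-49°): θ ← 7° -49° = -42°
rotate_crank_by(-65°): θ ← -42° -65° = -107°
rotate_crank_by(+41°): θ ← -107° +41° = -66°
crank pin P = (r cos θ, r sin θ) = (21.963779, -49.331455)
h = r sin θ − e = -49.331455 − 13 = -62.331455
sin φ = h / L = -62.331455 / 130 = -0.47947273
φ = arcsin(-0.47947273) = -28.650971°

-28.6510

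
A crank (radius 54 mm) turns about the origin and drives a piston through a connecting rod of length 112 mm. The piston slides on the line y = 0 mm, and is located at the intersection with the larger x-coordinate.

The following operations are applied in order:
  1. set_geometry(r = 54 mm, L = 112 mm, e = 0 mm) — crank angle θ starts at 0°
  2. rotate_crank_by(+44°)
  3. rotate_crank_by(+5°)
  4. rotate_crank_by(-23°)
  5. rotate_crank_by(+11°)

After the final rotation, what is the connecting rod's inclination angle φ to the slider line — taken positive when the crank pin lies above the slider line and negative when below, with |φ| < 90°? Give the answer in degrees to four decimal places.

16.8676

set_geometry: r = 54 mm, L = 112 mm, e = 0 mm; θ ← 0°
rotate_crank_by(+44°): θ ← 0° +44° = 44°
rotate_crank_by(+5°): θ ← 44° +5° = 49°
rotate_crank_by(-23°): θ ← 49° -23° = 26°
rotate_crank_by(+11°): θ ← 26° +11° = 37°
crank pin P = (r cos θ, r sin θ) = (43.126318, 32.498011)
h = r sin θ − e = 32.498011 − 0 = 32.498011
sin φ = h / L = 32.498011 / 112 = 0.29016081
φ = arcsin(0.29016081) = 16.867584°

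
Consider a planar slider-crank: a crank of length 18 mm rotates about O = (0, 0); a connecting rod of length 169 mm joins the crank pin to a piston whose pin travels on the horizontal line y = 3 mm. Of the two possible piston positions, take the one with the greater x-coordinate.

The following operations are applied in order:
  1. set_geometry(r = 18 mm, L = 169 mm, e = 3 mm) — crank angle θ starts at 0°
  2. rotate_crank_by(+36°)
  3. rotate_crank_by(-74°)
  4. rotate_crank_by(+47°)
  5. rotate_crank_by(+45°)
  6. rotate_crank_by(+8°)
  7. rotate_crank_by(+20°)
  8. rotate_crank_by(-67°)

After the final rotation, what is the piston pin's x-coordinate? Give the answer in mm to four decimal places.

186.3785

set_geometry: r = 18 mm, L = 169 mm, e = 3 mm; θ ← 0°
rotate_crank_by(+36°): θ ← 0° +36° = 36°
rotate_crank_by(-74°): θ ← 36° -74° = -38°
rotate_crank_by(+47°): θ ← -38° +47° = 9°
rotate_crank_by(+45°): θ ← 9° +45° = 54°
rotate_crank_by(+8°): θ ← 54° +8° = 62°
rotate_crank_by(+20°): θ ← 62° +20° = 82°
rotate_crank_by(-67°): θ ← 82° -67° = 15°
crank pin P = (r cos θ, r sin θ) = (17.386665, 4.658743)
h = r sin θ − e = 4.658743 − 3 = 1.658743
x = r cos θ + √(L² − h²) = 17.386665 + √(28561.0 − 2.7514) = 17.386665 + 168.991859 = 186.378524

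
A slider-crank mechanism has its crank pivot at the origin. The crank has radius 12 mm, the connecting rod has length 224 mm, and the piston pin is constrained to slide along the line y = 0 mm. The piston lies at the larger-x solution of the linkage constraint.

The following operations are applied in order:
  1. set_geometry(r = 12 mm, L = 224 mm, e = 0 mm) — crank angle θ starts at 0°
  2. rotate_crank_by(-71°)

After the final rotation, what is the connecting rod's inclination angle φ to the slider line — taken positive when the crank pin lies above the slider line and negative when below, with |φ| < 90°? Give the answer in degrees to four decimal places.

-2.9034

set_geometry: r = 12 mm, L = 224 mm, e = 0 mm; θ ← 0°
rotate_crank_by(-71°): θ ← 0° -71° = -71°
crank pin P = (r cos θ, r sin θ) = (3.906818, -11.346223)
h = r sin θ − e = -11.346223 − 0 = -11.346223
sin φ = h / L = -11.346223 / 224 = -0.05065278
φ = arcsin(-0.05065278) = -2.903433°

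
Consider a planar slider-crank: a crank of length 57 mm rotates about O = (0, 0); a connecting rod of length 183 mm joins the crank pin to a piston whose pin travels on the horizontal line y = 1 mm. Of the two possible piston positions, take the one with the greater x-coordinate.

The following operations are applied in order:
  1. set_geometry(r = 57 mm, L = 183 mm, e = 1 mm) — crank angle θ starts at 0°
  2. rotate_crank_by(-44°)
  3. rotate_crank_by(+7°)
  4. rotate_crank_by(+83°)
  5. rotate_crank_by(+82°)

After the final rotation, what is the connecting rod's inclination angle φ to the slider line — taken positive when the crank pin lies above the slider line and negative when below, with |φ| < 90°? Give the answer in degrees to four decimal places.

13.8854

set_geometry: r = 57 mm, L = 183 mm, e = 1 mm; θ ← 0°
rotate_crank_by(-44°): θ ← 0° -44° = -44°
rotate_crank_by(+7°): θ ← -44° +7° = -37°
rotate_crank_by(+83°): θ ← -37° +83° = 46°
rotate_crank_by(+82°): θ ← 46° +82° = 128°
crank pin P = (r cos θ, r sin θ) = (-35.092704, 44.916613)
h = r sin θ − e = 44.916613 − 1 = 43.916613
sin φ = h / L = 43.916613 / 183 = 0.23998149
φ = arcsin(0.23998149) = 13.885448°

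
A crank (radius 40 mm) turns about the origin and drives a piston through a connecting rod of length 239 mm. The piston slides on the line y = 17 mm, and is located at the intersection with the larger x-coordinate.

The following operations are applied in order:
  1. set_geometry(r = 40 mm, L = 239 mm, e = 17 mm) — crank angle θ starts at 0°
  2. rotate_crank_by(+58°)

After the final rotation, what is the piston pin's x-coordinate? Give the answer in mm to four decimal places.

259.5970

set_geometry: r = 40 mm, L = 239 mm, e = 17 mm; θ ← 0°
rotate_crank_by(+58°): θ ← 0° +58° = 58°
crank pin P = (r cos θ, r sin θ) = (21.196771, 33.921924)
h = r sin θ − e = 33.921924 − 17 = 16.921924
x = r cos θ + √(L² − h²) = 21.196771 + √(57121.0 − 286.3515) = 21.196771 + 238.400186 = 259.596956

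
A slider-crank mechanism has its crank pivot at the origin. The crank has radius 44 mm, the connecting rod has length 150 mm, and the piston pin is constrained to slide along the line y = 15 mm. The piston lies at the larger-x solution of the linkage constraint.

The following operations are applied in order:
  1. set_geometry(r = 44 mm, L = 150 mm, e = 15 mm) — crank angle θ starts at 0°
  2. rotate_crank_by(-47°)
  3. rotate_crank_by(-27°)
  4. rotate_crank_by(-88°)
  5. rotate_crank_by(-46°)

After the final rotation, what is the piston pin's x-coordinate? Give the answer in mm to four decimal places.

111.0436

set_geometry: r = 44 mm, L = 150 mm, e = 15 mm; θ ← 0°
rotate_crank_by(-47°): θ ← 0° -47° = -47°
rotate_crank_by(-27°): θ ← -47° -27° = -74°
rotate_crank_by(-88°): θ ← -74° -88° = -162°
rotate_crank_by(-46°): θ ← -162° -46° = -208°
crank pin P = (r cos θ, r sin θ) = (-38.849694, 20.656749)
h = r sin θ − e = 20.656749 − 15 = 5.656749
x = r cos θ + √(L² − h²) = -38.849694 + √(22500.0 − 31.9988) = -38.849694 + 149.893299 = 111.043605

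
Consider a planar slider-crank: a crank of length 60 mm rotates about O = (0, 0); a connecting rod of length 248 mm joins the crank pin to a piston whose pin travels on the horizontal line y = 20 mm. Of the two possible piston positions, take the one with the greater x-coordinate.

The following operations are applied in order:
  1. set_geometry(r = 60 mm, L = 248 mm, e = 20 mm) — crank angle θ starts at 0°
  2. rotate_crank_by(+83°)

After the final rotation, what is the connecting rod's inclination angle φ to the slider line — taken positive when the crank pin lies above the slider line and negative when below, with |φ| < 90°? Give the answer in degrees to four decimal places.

set_geometry: r = 60 mm, L = 248 mm, e = 20 mm; θ ← 0°
rotate_crank_by(+83°): θ ← 0° +83° = 83°
crank pin P = (r cos θ, r sin θ) = (7.312161, 59.552769)
h = r sin θ − e = 59.552769 − 20 = 39.552769
sin φ = h / L = 39.552769 / 248 = 0.15948697
φ = arcsin(0.15948697) = 9.177120°

9.1771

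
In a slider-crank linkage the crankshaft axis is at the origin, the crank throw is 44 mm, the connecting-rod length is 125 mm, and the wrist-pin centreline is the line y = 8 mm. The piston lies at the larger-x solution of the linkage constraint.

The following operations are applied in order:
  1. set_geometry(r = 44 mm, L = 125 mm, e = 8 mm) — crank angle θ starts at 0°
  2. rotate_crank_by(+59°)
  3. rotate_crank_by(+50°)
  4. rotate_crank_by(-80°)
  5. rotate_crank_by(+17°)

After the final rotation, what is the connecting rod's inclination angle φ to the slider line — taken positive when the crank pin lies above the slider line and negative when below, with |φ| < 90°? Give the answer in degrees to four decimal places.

10.9065

set_geometry: r = 44 mm, L = 125 mm, e = 8 mm; θ ← 0°
rotate_crank_by(+59°): θ ← 0° +59° = 59°
rotate_crank_by(+50°): θ ← 59° +50° = 109°
rotate_crank_by(-80°): θ ← 109° -80° = 29°
rotate_crank_by(+17°): θ ← 29° +17° = 46°
crank pin P = (r cos θ, r sin θ) = (30.564968, 31.650951)
h = r sin θ − e = 31.650951 − 8 = 23.650951
sin φ = h / L = 23.650951 / 125 = 0.18920761
φ = arcsin(0.18920761) = 10.906545°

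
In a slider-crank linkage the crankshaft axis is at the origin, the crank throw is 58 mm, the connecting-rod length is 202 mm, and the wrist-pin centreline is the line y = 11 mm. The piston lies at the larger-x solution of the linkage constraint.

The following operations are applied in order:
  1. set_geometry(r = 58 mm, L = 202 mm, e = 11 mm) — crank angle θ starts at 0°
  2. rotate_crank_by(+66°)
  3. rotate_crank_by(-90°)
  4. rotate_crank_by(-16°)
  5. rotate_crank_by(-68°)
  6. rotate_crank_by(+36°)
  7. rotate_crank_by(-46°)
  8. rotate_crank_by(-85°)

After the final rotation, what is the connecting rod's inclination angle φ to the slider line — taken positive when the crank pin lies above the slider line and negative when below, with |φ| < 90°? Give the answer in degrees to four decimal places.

set_geometry: r = 58 mm, L = 202 mm, e = 11 mm; θ ← 0°
rotate_crank_by(+66°): θ ← 0° +66° = 66°
rotate_crank_by(-90°): θ ← 66° -90° = -24°
rotate_crank_by(-16°): θ ← -24° -16° = -40°
rotate_crank_by(-68°): θ ← -40° -68° = -108°
rotate_crank_by(+36°): θ ← -108° +36° = -72°
rotate_crank_by(-46°): θ ← -72° -46° = -118°
rotate_crank_by(-85°): θ ← -118° -85° = -203°
crank pin P = (r cos θ, r sin θ) = (-53.389282, 22.662405)
h = r sin θ − e = 22.662405 − 11 = 11.662405
sin φ = h / L = 11.662405 / 202 = 0.05773468
φ = arcsin(0.05773468) = 3.309794°

3.3098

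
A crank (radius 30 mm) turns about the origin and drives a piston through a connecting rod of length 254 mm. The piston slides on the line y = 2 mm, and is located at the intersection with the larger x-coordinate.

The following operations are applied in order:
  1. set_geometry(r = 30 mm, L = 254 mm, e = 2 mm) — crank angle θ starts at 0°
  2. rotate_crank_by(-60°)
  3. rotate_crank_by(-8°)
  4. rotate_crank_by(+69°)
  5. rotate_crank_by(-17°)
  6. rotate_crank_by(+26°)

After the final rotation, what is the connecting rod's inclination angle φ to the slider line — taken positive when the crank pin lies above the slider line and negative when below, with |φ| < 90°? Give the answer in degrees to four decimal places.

0.7240

set_geometry: r = 30 mm, L = 254 mm, e = 2 mm; θ ← 0°
rotate_crank_by(-60°): θ ← 0° -60° = -60°
rotate_crank_by(-8°): θ ← -60° -8° = -68°
rotate_crank_by(+69°): θ ← -68° +69° = 1°
rotate_crank_by(-17°): θ ← 1° -17° = -16°
rotate_crank_by(+26°): θ ← -16° +26° = 10°
crank pin P = (r cos θ, r sin θ) = (29.544233, 5.209445)
h = r sin θ − e = 5.209445 − 2 = 3.209445
sin φ = h / L = 3.209445 / 254 = 0.01263561
φ = arcsin(0.01263561) = 0.723986°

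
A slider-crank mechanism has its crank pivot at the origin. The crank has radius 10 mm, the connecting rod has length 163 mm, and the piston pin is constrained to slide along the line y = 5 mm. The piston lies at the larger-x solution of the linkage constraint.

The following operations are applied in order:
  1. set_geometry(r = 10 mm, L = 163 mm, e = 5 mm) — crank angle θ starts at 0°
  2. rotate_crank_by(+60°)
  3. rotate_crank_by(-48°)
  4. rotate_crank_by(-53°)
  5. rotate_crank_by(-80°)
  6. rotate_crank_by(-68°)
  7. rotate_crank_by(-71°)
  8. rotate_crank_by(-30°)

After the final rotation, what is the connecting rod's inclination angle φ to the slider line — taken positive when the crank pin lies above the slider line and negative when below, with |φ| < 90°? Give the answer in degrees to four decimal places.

1.5457

set_geometry: r = 10 mm, L = 163 mm, e = 5 mm; θ ← 0°
rotate_crank_by(+60°): θ ← 0° +60° = 60°
rotate_crank_by(-48°): θ ← 60° -48° = 12°
rotate_crank_by(-53°): θ ← 12° -53° = -41°
rotate_crank_by(-80°): θ ← -41° -80° = -121°
rotate_crank_by(-68°): θ ← -121° -68° = -189°
rotate_crank_by(-71°): θ ← -189° -71° = -260°
rotate_crank_by(-30°): θ ← -260° -30° = -290°
crank pin P = (r cos θ, r sin θ) = (3.420201, 9.396926)
h = r sin θ − e = 9.396926 − 5 = 4.396926
sin φ = h / L = 4.396926 / 163 = 0.02697501
φ = arcsin(0.02697501) = 1.545742°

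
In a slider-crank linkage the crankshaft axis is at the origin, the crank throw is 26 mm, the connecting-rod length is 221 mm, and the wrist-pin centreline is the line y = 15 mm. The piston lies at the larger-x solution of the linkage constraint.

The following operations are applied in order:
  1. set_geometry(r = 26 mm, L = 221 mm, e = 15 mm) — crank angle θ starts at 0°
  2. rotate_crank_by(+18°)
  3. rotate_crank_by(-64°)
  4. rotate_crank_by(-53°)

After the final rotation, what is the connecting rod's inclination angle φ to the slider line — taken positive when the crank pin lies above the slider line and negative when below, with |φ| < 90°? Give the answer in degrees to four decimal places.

-10.6070

set_geometry: r = 26 mm, L = 221 mm, e = 15 mm; θ ← 0°
rotate_crank_by(+18°): θ ← 0° +18° = 18°
rotate_crank_by(-64°): θ ← 18° -64° = -46°
rotate_crank_by(-53°): θ ← -46° -53° = -99°
crank pin P = (r cos θ, r sin θ) = (-4.067296, -25.679897)
h = r sin θ − e = -25.679897 − 15 = -40.679897
sin φ = h / L = -40.679897 / 221 = -0.18407193
φ = arcsin(-0.18407193) = -10.607029°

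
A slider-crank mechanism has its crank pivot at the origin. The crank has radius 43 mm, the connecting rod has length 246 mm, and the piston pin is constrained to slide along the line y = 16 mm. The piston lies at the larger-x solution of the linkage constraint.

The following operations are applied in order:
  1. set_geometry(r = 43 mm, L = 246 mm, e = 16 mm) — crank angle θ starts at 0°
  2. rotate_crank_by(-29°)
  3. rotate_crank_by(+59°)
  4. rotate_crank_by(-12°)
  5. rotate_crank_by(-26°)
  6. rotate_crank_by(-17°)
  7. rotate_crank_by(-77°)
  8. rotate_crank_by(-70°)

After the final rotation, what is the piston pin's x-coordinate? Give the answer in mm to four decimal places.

set_geometry: r = 43 mm, L = 246 mm, e = 16 mm; θ ← 0°
rotate_crank_by(-29°): θ ← 0° -29° = -29°
rotate_crank_by(+59°): θ ← -29° +59° = 30°
rotate_crank_by(-12°): θ ← 30° -12° = 18°
rotate_crank_by(-26°): θ ← 18° -26° = -8°
rotate_crank_by(-17°): θ ← -8° -17° = -25°
rotate_crank_by(-77°): θ ← -25° -77° = -102°
rotate_crank_by(-70°): θ ← -102° -70° = -172°
crank pin P = (r cos θ, r sin θ) = (-42.581527, -5.984443)
h = r sin θ − e = -5.984443 − 16 = -21.984443
x = r cos θ + √(L² − h²) = -42.581527 + √(60516.0 − 483.3157) = -42.581527 + 245.015682 = 202.434155

202.4342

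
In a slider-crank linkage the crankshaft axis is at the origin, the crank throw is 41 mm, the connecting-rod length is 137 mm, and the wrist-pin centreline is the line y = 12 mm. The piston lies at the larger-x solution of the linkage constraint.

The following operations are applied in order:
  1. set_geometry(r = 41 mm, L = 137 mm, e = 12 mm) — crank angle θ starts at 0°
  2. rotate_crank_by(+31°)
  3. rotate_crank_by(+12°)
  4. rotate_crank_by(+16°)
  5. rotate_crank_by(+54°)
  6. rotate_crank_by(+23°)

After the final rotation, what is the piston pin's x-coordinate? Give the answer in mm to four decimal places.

106.5121

set_geometry: r = 41 mm, L = 137 mm, e = 12 mm; θ ← 0°
rotate_crank_by(+31°): θ ← 0° +31° = 31°
rotate_crank_by(+12°): θ ← 31° +12° = 43°
rotate_crank_by(+16°): θ ← 43° +16° = 59°
rotate_crank_by(+54°): θ ← 59° +54° = 113°
rotate_crank_by(+23°): θ ← 113° +23° = 136°
crank pin P = (r cos θ, r sin θ) = (-29.492932, 28.480993)
h = r sin θ − e = 28.480993 − 12 = 16.480993
x = r cos θ + √(L² − h²) = -29.492932 + √(18769.0 − 271.6231) = -29.492932 + 136.005062 = 106.512130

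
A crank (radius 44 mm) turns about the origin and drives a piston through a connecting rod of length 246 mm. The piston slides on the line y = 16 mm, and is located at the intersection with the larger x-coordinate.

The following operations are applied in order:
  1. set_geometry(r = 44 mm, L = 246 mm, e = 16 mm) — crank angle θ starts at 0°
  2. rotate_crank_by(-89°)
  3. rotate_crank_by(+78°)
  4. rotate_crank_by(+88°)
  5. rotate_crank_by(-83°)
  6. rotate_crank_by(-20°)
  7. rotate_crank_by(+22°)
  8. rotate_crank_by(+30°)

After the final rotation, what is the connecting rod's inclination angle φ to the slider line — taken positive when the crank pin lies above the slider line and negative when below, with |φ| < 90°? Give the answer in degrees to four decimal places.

0.7659

set_geometry: r = 44 mm, L = 246 mm, e = 16 mm; θ ← 0°
rotate_crank_by(-89°): θ ← 0° -89° = -89°
rotate_crank_by(+78°): θ ← -89° +78° = -11°
rotate_crank_by(+88°): θ ← -11° +88° = 77°
rotate_crank_by(-83°): θ ← 77° -83° = -6°
rotate_crank_by(-20°): θ ← -6° -20° = -26°
rotate_crank_by(+22°): θ ← -26° +22° = -4°
rotate_crank_by(+30°): θ ← -4° +30° = 26°
crank pin P = (r cos θ, r sin θ) = (39.546938, 19.288330)
h = r sin θ − e = 19.288330 − 16 = 3.288330
sin φ = h / L = 3.288330 / 246 = 0.01336720
φ = arcsin(0.01336720) = 0.765907°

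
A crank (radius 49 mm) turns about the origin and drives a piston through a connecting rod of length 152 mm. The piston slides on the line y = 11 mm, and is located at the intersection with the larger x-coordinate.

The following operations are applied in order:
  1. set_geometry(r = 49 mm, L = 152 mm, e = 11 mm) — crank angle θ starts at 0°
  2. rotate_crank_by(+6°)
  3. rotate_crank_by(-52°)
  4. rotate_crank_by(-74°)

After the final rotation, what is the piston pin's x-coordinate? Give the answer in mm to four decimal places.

117.7978

set_geometry: r = 49 mm, L = 152 mm, e = 11 mm; θ ← 0°
rotate_crank_by(+6°): θ ← 0° +6° = 6°
rotate_crank_by(-52°): θ ← 6° -52° = -46°
rotate_crank_by(-74°): θ ← -46° -74° = -120°
crank pin P = (r cos θ, r sin θ) = (-24.500000, -42.435245)
h = r sin θ − e = -42.435245 − 11 = -53.435245
x = r cos θ + √(L² − h²) = -24.500000 + √(23104.0 − 2855.3254) = -24.500000 + 142.297838 = 117.797838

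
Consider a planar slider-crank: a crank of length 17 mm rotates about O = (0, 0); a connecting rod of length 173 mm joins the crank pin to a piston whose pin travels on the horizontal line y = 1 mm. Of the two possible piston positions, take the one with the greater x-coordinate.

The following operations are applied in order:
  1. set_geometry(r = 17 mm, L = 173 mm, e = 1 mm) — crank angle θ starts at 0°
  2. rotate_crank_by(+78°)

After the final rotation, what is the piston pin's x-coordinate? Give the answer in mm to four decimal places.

175.8271

set_geometry: r = 17 mm, L = 173 mm, e = 1 mm; θ ← 0°
rotate_crank_by(+78°): θ ← 0° +78° = 78°
crank pin P = (r cos θ, r sin θ) = (3.534499, 16.628509)
h = r sin θ − e = 16.628509 − 1 = 15.628509
x = r cos θ + √(L² − h²) = 3.534499 + √(29929.0 − 244.2503) = 3.534499 + 172.292628 = 175.827127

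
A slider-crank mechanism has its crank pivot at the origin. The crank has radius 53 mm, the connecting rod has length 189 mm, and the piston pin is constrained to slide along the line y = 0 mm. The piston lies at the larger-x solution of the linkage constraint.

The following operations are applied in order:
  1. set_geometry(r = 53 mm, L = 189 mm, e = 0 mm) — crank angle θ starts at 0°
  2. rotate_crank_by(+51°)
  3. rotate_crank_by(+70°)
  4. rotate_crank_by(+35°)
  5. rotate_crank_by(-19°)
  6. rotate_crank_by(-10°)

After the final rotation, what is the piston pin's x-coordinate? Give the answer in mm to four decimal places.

set_geometry: r = 53 mm, L = 189 mm, e = 0 mm; θ ← 0°
rotate_crank_by(+51°): θ ← 0° +51° = 51°
rotate_crank_by(+70°): θ ← 51° +70° = 121°
rotate_crank_by(+35°): θ ← 121° +35° = 156°
rotate_crank_by(-19°): θ ← 156° -19° = 137°
rotate_crank_by(-10°): θ ← 137° -10° = 127°
crank pin P = (r cos θ, r sin θ) = (-31.896196, 42.327682)
h = r sin θ − e = 42.327682 − 0 = 42.327682
x = r cos θ + √(L² − h²) = -31.896196 + √(35721.0 − 1791.6327) = -31.896196 + 184.199260 = 152.303064

152.3031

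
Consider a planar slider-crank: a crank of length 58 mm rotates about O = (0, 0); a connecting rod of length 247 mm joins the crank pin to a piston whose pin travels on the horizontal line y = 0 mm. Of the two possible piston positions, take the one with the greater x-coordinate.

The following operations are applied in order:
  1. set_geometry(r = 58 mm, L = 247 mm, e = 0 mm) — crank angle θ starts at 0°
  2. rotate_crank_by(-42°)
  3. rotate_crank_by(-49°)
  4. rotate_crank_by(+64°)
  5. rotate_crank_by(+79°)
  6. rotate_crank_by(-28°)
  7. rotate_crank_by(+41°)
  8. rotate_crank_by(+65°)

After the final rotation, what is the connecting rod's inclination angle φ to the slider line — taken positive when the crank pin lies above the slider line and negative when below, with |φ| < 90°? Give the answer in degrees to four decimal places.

10.3628

set_geometry: r = 58 mm, L = 247 mm, e = 0 mm; θ ← 0°
rotate_crank_by(-42°): θ ← 0° -42° = -42°
rotate_crank_by(-49°): θ ← -42° -49° = -91°
rotate_crank_by(+64°): θ ← -91° +64° = -27°
rotate_crank_by(+79°): θ ← -27° +79° = 52°
rotate_crank_by(-28°): θ ← 52° -28° = 24°
rotate_crank_by(+41°): θ ← 24° +41° = 65°
rotate_crank_by(+65°): θ ← 65° +65° = 130°
crank pin P = (r cos θ, r sin θ) = (-37.281681, 44.430578)
h = r sin θ − e = 44.430578 − 0 = 44.430578
sin φ = h / L = 44.430578 / 247 = 0.17988088
φ = arcsin(0.17988088) = 10.362822°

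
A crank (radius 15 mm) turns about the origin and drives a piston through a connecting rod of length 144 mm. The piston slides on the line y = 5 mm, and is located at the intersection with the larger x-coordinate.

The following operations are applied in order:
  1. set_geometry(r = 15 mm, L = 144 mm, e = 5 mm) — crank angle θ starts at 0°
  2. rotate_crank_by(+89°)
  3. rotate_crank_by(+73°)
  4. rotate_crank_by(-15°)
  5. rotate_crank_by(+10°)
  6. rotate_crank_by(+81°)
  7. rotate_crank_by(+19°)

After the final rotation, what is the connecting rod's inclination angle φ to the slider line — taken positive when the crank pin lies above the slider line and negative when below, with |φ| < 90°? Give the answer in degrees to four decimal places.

set_geometry: r = 15 mm, L = 144 mm, e = 5 mm; θ ← 0°
rotate_crank_by(+89°): θ ← 0° +89° = 89°
rotate_crank_by(+73°): θ ← 89° +73° = 162°
rotate_crank_by(-15°): θ ← 162° -15° = 147°
rotate_crank_by(+10°): θ ← 147° +10° = 157°
rotate_crank_by(+81°): θ ← 157° +81° = 238°
rotate_crank_by(+19°): θ ← 238° +19° = 257°
crank pin P = (r cos θ, r sin θ) = (-3.374266, -14.615551)
h = r sin θ − e = -14.615551 − 5 = -19.615551
sin φ = h / L = -19.615551 / 144 = -0.13621910
φ = arcsin(-0.13621910) = -7.829121°

-7.8291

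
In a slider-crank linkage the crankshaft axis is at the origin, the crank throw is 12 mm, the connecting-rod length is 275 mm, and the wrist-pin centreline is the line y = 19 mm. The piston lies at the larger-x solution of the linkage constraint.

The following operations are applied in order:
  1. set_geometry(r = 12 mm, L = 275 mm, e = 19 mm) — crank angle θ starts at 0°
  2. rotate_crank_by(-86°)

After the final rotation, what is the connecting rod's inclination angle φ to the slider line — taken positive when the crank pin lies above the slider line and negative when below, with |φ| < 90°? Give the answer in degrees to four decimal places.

set_geometry: r = 12 mm, L = 275 mm, e = 19 mm; θ ← 0°
rotate_crank_by(-86°): θ ← 0° -86° = -86°
crank pin P = (r cos θ, r sin θ) = (0.837078, -11.970769)
h = r sin θ − e = -11.970769 − 19 = -30.970769
sin φ = h / L = -30.970769 / 275 = -0.11262098
φ = arcsin(-0.11262098) = -6.466426°

-6.4664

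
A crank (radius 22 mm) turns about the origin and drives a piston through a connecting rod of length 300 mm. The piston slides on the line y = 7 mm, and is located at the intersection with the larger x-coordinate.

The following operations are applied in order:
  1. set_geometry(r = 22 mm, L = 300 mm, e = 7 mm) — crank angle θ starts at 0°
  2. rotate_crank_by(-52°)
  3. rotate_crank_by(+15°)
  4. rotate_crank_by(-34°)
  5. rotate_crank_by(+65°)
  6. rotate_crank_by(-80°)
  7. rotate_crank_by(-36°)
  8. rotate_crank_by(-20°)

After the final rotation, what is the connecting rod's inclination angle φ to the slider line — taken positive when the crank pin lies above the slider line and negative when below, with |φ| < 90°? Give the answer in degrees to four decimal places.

-3.9268

set_geometry: r = 22 mm, L = 300 mm, e = 7 mm; θ ← 0°
rotate_crank_by(-52°): θ ← 0° -52° = -52°
rotate_crank_by(+15°): θ ← -52° +15° = -37°
rotate_crank_by(-34°): θ ← -37° -34° = -71°
rotate_crank_by(+65°): θ ← -71° +65° = -6°
rotate_crank_by(-80°): θ ← -6° -80° = -86°
rotate_crank_by(-36°): θ ← -86° -36° = -122°
rotate_crank_by(-20°): θ ← -122° -20° = -142°
crank pin P = (r cos θ, r sin θ) = (-17.336237, -13.544552)
h = r sin θ − e = -13.544552 − 7 = -20.544552
sin φ = h / L = -20.544552 / 300 = -0.06848184
φ = arcsin(-0.06848184) = -3.926794°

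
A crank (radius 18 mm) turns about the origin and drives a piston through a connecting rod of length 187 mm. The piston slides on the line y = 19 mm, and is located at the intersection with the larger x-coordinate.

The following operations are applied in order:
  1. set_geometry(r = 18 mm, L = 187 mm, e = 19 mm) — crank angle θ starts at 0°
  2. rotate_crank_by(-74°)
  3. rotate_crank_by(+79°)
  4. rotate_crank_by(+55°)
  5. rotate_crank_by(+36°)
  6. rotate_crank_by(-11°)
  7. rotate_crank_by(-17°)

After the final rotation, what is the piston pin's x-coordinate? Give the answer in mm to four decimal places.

193.7286

set_geometry: r = 18 mm, L = 187 mm, e = 19 mm; θ ← 0°
rotate_crank_by(-74°): θ ← 0° -74° = -74°
rotate_crank_by(+79°): θ ← -74° +79° = 5°
rotate_crank_by(+55°): θ ← 5° +55° = 60°
rotate_crank_by(+36°): θ ← 60° +36° = 96°
rotate_crank_by(-11°): θ ← 96° -11° = 85°
rotate_crank_by(-17°): θ ← 85° -17° = 68°
crank pin P = (r cos θ, r sin θ) = (6.742919, 16.689309)
h = r sin θ − e = 16.689309 − 19 = -2.310691
x = r cos θ + √(L² − h²) = 6.742919 + √(34969.0 − 5.3393) = 6.742919 + 186.985723 = 193.728642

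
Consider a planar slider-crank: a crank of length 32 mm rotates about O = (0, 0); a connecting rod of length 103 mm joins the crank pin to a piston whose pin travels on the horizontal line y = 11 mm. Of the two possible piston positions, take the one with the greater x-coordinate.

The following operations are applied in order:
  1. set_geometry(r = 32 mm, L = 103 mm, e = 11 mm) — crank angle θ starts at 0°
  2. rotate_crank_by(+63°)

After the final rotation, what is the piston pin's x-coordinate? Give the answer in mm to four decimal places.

set_geometry: r = 32 mm, L = 103 mm, e = 11 mm; θ ← 0°
rotate_crank_by(+63°): θ ← 0° +63° = 63°
crank pin P = (r cos θ, r sin θ) = (14.527696, 28.512209)
h = r sin θ − e = 28.512209 − 11 = 17.512209
x = r cos θ + √(L² − h²) = 14.527696 + √(10609.0 − 306.6775) = 14.527696 + 101.500357 = 116.028053

116.0281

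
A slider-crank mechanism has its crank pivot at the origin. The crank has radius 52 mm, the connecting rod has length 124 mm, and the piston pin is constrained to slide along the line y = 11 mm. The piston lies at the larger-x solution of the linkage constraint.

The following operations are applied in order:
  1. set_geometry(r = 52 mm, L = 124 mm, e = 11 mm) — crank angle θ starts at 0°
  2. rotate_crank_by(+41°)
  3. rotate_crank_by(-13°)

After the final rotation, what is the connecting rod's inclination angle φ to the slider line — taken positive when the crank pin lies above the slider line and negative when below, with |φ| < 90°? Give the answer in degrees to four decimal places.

6.2096

set_geometry: r = 52 mm, L = 124 mm, e = 11 mm; θ ← 0°
rotate_crank_by(+41°): θ ← 0° +41° = 41°
rotate_crank_by(-13°): θ ← 41° -13° = 28°
crank pin P = (r cos θ, r sin θ) = (45.913275, 24.412521)
h = r sin θ − e = 24.412521 − 11 = 13.412521
sin φ = h / L = 13.412521 / 124 = 0.10816549
φ = arcsin(0.10816549) = 6.209575°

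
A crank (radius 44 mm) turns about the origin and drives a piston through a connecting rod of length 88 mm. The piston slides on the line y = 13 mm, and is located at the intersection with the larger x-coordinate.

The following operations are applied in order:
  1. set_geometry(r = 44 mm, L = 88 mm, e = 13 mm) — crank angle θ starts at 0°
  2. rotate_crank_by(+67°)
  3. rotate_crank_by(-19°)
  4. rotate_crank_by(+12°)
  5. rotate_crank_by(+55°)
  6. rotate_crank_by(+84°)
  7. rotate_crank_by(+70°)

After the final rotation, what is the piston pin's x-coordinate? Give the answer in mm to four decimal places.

set_geometry: r = 44 mm, L = 88 mm, e = 13 mm; θ ← 0°
rotate_crank_by(+67°): θ ← 0° +67° = 67°
rotate_crank_by(-19°): θ ← 67° -19° = 48°
rotate_crank_by(+12°): θ ← 48° +12° = 60°
rotate_crank_by(+55°): θ ← 60° +55° = 115°
rotate_crank_by(+84°): θ ← 115° +84° = 199°
rotate_crank_by(+70°): θ ← 199° +70° = 269°
crank pin P = (r cos θ, r sin θ) = (-0.767906, -43.993299)
h = r sin θ − e = -43.993299 − 13 = -56.993299
x = r cos θ + √(L² − h²) = -0.767906 + √(7744.0 − 3248.2361) = -0.767906 + 67.050458 = 66.282552

66.2826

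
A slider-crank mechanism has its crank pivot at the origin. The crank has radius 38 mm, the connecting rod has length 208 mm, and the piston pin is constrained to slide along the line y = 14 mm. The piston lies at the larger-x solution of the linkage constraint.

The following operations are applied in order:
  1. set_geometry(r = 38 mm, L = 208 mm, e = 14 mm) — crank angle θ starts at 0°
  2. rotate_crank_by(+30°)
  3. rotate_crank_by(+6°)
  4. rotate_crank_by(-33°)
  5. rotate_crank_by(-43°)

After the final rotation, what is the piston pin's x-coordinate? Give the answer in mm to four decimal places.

set_geometry: r = 38 mm, L = 208 mm, e = 14 mm; θ ← 0°
rotate_crank_by(+30°): θ ← 0° +30° = 30°
rotate_crank_by(+6°): θ ← 30° +6° = 36°
rotate_crank_by(-33°): θ ← 36° -33° = 3°
rotate_crank_by(-43°): θ ← 3° -43° = -40°
crank pin P = (r cos θ, r sin θ) = (29.109689, -24.425929)
h = r sin θ − e = -24.425929 − 14 = -38.425929
x = r cos θ + √(L² − h²) = 29.109689 + √(43264.0 − 1476.5520) = 29.109689 + 204.419784 = 233.529473

233.5295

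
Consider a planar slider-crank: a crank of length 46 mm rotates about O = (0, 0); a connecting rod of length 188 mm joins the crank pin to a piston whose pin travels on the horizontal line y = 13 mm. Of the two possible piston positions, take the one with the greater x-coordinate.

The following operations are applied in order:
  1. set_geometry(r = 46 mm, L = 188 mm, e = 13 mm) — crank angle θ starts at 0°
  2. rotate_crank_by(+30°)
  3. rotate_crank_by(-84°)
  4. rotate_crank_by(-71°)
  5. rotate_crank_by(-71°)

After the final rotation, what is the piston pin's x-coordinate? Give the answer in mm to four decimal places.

143.7817

set_geometry: r = 46 mm, L = 188 mm, e = 13 mm; θ ← 0°
rotate_crank_by(+30°): θ ← 0° +30° = 30°
rotate_crank_by(-84°): θ ← 30° -84° = -54°
rotate_crank_by(-71°): θ ← -54° -71° = -125°
rotate_crank_by(-71°): θ ← -125° -71° = -196°
crank pin P = (r cos θ, r sin θ) = (-44.218038, 12.679318)
h = r sin θ − e = 12.679318 − 13 = -0.320682
x = r cos θ + √(L² − h²) = -44.218038 + √(35344.0 − 0.1028) = -44.218038 + 187.999726 = 143.781688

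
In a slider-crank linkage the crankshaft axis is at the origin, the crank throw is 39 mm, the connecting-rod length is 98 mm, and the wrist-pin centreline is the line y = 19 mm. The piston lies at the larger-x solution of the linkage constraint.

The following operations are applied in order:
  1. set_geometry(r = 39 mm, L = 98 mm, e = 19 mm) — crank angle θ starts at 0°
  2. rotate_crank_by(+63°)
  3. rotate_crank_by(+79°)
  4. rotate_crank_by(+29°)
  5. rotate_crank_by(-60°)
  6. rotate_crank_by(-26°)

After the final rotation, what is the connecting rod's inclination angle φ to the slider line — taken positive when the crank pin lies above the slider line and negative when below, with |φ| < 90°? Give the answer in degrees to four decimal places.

set_geometry: r = 39 mm, L = 98 mm, e = 19 mm; θ ← 0°
rotate_crank_by(+63°): θ ← 0° +63° = 63°
rotate_crank_by(+79°): θ ← 63° +79° = 142°
rotate_crank_by(+29°): θ ← 142° +29° = 171°
rotate_crank_by(-60°): θ ← 171° -60° = 111°
rotate_crank_by(-26°): θ ← 111° -26° = 85°
crank pin P = (r cos θ, r sin θ) = (3.399074, 38.851593)
h = r sin θ − e = 38.851593 − 19 = 19.851593
sin φ = h / L = 19.851593 / 98 = 0.20256728
φ = arcsin(0.20256728) = 11.687127°

11.6871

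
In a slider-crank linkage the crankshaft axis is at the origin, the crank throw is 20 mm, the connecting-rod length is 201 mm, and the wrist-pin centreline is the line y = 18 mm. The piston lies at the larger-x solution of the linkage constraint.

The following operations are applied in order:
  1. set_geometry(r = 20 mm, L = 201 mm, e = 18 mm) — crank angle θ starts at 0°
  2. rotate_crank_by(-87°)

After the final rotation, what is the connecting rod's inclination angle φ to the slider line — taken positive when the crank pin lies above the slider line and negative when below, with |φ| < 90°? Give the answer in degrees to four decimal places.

set_geometry: r = 20 mm, L = 201 mm, e = 18 mm; θ ← 0°
rotate_crank_by(-87°): θ ← 0° -87° = -87°
crank pin P = (r cos θ, r sin θ) = (1.046719, -19.972591)
h = r sin θ − e = -19.972591 − 18 = -37.972591
sin φ = h / L = -37.972591 / 201 = -0.18891836
φ = arcsin(-0.18891836) = -10.889668°

-10.8897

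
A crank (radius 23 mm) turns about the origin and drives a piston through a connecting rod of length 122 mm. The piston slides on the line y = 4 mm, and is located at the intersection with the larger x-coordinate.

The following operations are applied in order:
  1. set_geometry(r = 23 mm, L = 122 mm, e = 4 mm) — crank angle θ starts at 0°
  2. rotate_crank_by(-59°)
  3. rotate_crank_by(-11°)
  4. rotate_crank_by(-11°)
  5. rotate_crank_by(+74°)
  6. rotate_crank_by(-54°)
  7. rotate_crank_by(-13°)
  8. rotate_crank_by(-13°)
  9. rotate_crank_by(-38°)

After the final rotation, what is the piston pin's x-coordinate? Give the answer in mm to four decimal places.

set_geometry: r = 23 mm, L = 122 mm, e = 4 mm; θ ← 0°
rotate_crank_by(-59°): θ ← 0° -59° = -59°
rotate_crank_by(-11°): θ ← -59° -11° = -70°
rotate_crank_by(-11°): θ ← -70° -11° = -81°
rotate_crank_by(+74°): θ ← -81° +74° = -7°
rotate_crank_by(-54°): θ ← -7° -54° = -61°
rotate_crank_by(-13°): θ ← -61° -13° = -74°
rotate_crank_by(-13°): θ ← -74° -13° = -87°
rotate_crank_by(-38°): θ ← -87° -38° = -125°
crank pin P = (r cos θ, r sin θ) = (-13.192258, -18.840497)
h = r sin θ − e = -18.840497 − 4 = -22.840497
x = r cos θ + √(L² − h²) = -13.192258 + √(14884.0 − 521.6883) = -13.192258 + 119.842863 = 106.650604

106.6506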